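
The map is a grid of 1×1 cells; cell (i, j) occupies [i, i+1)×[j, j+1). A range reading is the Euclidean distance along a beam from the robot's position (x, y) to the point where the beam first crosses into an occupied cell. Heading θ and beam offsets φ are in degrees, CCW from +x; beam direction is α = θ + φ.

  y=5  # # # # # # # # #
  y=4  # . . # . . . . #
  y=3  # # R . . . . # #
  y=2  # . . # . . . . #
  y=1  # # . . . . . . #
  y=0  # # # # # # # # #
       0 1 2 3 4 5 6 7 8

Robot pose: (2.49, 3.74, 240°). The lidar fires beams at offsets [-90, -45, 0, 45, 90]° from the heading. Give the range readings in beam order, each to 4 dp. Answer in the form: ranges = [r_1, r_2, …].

beam 1: φ=-90°, α=150°
  cosα=-0.8660 sinα=0.5000 | (2,3) | tMaxX 0.5658 tMaxY 0.5200 | tΔX 1.1547 tΔY 2.0000
    t=0.5200 [y] (2,4)
    t=0.5658 [x] (1,4)
    t=1.7205 [x] (0,4) — stop
  → r_1 = 1.7205
beam 2: φ=-45°, α=195°
  cosα=-0.9659 sinα=-0.2588 | (2,3) | tMaxX 0.5073 tMaxY 2.8591 | tΔX 1.0353 tΔY 3.8637
    t=0.5073 [x] (1,3) — stop
  → r_2 = 0.5073
beam 3: φ=0°, α=240°
  cosα=-0.5000 sinα=-0.8660 | (2,3) | tMaxX 0.9800 tMaxY 0.8545 | tΔX 2.0000 tΔY 1.1547
    t=0.8545 [y] (2,2)
    t=0.9800 [x] (1,2)
    t=2.0092 [y] (1,1) — stop
  → r_3 = 2.0092
beam 4: φ=45°, α=285°
  cosα=0.2588 sinα=-0.9659 | (2,3) | tMaxX 1.9705 tMaxY 0.7661 | tΔX 3.8637 tΔY 1.0353
    t=0.7661 [y] (2,2)
    t=1.8014 [y] (2,1)
    t=1.9705 [x] (3,1)
    t=2.8367 [y] (3,0) — stop
  → r_4 = 2.8367
beam 5: φ=90°, α=330°
  cosα=0.8660 sinα=-0.5000 | (2,3) | tMaxX 0.5889 tMaxY 1.4800 | tΔX 1.1547 tΔY 2.0000
    t=0.5889 [x] (3,3)
    t=1.4800 [y] (3,2) — stop
  → r_5 = 1.4800

ranges = [1.7205, 0.5073, 2.0092, 2.8367, 1.4800]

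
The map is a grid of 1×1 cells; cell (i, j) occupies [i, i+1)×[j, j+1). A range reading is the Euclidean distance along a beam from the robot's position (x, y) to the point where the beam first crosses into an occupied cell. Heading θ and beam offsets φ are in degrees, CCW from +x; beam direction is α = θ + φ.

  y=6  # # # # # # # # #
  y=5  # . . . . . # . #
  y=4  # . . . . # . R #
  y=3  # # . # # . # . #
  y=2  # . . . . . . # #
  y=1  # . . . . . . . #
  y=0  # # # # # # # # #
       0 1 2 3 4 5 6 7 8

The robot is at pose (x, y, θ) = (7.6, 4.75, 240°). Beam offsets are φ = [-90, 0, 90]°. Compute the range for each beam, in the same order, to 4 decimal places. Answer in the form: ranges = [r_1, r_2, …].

beam 1: φ=-90°, α=150°
  cosα=-0.8660 sinα=0.5000 | (7,4) | tMaxX 0.6928 tMaxY 0.5000 | tΔX 1.1547 tΔY 2.0000
    t=0.5000 [y] (7,5)
    t=0.6928 [x] (6,5) — stop
  → r_1 = 0.6928
beam 2: φ=0°, α=240°
  cosα=-0.5000 sinα=-0.8660 | (7,4) | tMaxX 1.2000 tMaxY 0.8660 | tΔX 2.0000 tΔY 1.1547
    t=0.8660 [y] (7,3)
    t=1.2000 [x] (6,3) — stop
  → r_2 = 1.2000
beam 3: φ=90°, α=330°
  cosα=0.8660 sinα=-0.5000 | (7,4) | tMaxX 0.4619 tMaxY 1.5000 | tΔX 1.1547 tΔY 2.0000
    t=0.4619 [x] (8,4) — stop
  → r_3 = 0.4619

ranges = [0.6928, 1.2000, 0.4619]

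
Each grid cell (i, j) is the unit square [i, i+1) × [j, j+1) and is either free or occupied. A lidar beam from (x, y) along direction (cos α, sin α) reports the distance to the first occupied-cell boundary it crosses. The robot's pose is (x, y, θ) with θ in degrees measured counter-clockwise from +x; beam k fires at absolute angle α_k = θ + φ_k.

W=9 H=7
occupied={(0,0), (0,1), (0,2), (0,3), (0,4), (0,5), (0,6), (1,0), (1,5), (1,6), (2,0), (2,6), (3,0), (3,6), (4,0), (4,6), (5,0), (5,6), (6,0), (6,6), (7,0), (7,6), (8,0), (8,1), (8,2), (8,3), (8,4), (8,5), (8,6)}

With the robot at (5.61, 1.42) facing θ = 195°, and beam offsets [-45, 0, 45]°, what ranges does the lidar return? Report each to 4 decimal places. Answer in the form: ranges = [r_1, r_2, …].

ranges = [5.3232, 1.6228, 0.4850]

beam 1: φ=-45°, α=150°
  dir = (cos 150°, sin 150°) = (-0.8660, 0.5000); from cell (5,1)
  next x-line at t=0.7044, next y-line at t=1.1600; Δt_x=1.1547, Δt_y=2.0000
    x: enter (4,1) at t=0.7044
    y: enter (4,2) at t=1.1600
    x: enter (3,2) at t=1.8591
    x: enter (2,2) at t=3.0138
    y: enter (2,3) at t=3.1600
    x: enter (1,3) at t=4.1685
    y: enter (1,4) at t=5.1600
    x: enter (0,4) at t=5.3232 ← occupied
  → r_1 = 5.3232
beam 2: φ=0°, α=195°
  dir = (cos 195°, sin 195°) = (-0.9659, -0.2588); from cell (5,1)
  next x-line at t=0.6315, next y-line at t=1.6228; Δt_x=1.0353, Δt_y=3.8637
    x: enter (4,1) at t=0.6315
    y: enter (4,0) at t=1.6228 ← occupied
  → r_2 = 1.6228
beam 3: φ=45°, α=240°
  dir = (cos 240°, sin 240°) = (-0.5000, -0.8660); from cell (5,1)
  next x-line at t=1.2200, next y-line at t=0.4850; Δt_x=2.0000, Δt_y=1.1547
    y: enter (5,0) at t=0.4850 ← occupied
  → r_3 = 0.4850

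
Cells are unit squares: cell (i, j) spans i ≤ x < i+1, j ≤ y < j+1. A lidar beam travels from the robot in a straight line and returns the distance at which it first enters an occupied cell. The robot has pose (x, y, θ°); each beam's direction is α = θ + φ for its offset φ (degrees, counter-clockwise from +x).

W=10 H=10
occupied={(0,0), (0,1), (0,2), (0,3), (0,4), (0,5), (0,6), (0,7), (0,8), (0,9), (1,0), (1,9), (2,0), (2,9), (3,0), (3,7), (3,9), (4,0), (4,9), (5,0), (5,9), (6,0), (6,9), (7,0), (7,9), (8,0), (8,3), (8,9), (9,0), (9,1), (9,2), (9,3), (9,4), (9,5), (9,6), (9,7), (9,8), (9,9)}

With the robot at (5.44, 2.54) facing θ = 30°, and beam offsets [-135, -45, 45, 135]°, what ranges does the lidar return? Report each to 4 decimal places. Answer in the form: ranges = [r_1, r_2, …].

beam 1: φ=-135°, α=255°
  d=(-0.2588,-0.9659)  start (5,2)  tX=1.7000 tY=0.5590  stride 1/|dx|=3.8637 1/|dy|=1.0353
    cross y-line → (5,1), t=0.5590
    cross y-line → (5,0), t=1.5943 (wall)
  → r_1 = 1.5943
beam 2: φ=-45°, α=345°
  d=(0.9659,-0.2588)  start (5,2)  tX=0.5798 tY=2.0864  stride 1/|dx|=1.0353 1/|dy|=3.8637
    cross x-line → (6,2), t=0.5798
    cross x-line → (7,2), t=1.6150
    cross y-line → (7,1), t=2.0864
    cross x-line → (8,1), t=2.6503
    cross x-line → (9,1), t=3.6856 (wall)
  → r_2 = 3.6856
beam 3: φ=45°, α=75°
  d=(0.2588,0.9659)  start (5,2)  tX=2.1637 tY=0.4762  stride 1/|dx|=3.8637 1/|dy|=1.0353
    cross y-line → (5,3), t=0.4762
    cross y-line → (5,4), t=1.5115
    cross x-line → (6,4), t=2.1637
    cross y-line → (6,5), t=2.5468
    cross y-line → (6,6), t=3.5821
    cross y-line → (6,7), t=4.6173
    cross y-line → (6,8), t=5.6526
    cross x-line → (7,8), t=6.0274
    cross y-line → (7,9), t=6.6879 (wall)
  → r_3 = 6.6879
beam 4: φ=135°, α=165°
  d=(-0.9659,0.2588)  start (5,2)  tX=0.4555 tY=1.7773  stride 1/|dx|=1.0353 1/|dy|=3.8637
    cross x-line → (4,2), t=0.4555
    cross x-line → (3,2), t=1.4908
    cross y-line → (3,3), t=1.7773
    cross x-line → (2,3), t=2.5261
    cross x-line → (1,3), t=3.5614
    cross x-line → (0,3), t=4.5966 (wall)
  → r_4 = 4.5966

ranges = [1.5943, 3.6856, 6.6879, 4.5966]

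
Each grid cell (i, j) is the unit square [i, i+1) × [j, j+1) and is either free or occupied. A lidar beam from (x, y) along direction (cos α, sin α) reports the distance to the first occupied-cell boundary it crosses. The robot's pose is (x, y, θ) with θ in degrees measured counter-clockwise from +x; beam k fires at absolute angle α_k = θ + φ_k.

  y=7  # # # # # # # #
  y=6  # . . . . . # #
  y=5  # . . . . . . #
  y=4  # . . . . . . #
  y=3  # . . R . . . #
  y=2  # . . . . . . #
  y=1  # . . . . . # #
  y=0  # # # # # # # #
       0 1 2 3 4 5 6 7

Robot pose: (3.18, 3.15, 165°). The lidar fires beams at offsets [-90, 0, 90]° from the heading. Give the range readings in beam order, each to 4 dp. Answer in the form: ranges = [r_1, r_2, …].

beam 1: φ=-90°, α=75°
  d=(0.2588,0.9659)  start (3,3)  tX=3.1682 tY=0.8800  stride 1/|dx|=3.8637 1/|dy|=1.0353
    cross y-line → (3,4), t=0.8800
    cross y-line → (3,5), t=1.9153
    cross y-line → (3,6), t=2.9505
    cross x-line → (4,6), t=3.1682
    cross y-line → (4,7), t=3.9858 (wall)
  → r_1 = 3.9858
beam 2: φ=0°, α=165°
  d=(-0.9659,0.2588)  start (3,3)  tX=0.1863 tY=3.2841  stride 1/|dx|=1.0353 1/|dy|=3.8637
    cross x-line → (2,3), t=0.1863
    cross x-line → (1,3), t=1.2216
    cross x-line → (0,3), t=2.2569 (wall)
  → r_2 = 2.2569
beam 3: φ=90°, α=255°
  d=(-0.2588,-0.9659)  start (3,3)  tX=0.6955 tY=0.1553  stride 1/|dx|=3.8637 1/|dy|=1.0353
    cross y-line → (3,2), t=0.1553
    cross x-line → (2,2), t=0.6955
    cross y-line → (2,1), t=1.1906
    cross y-line → (2,0), t=2.2258 (wall)
  → r_3 = 2.2258

ranges = [3.9858, 2.2569, 2.2258]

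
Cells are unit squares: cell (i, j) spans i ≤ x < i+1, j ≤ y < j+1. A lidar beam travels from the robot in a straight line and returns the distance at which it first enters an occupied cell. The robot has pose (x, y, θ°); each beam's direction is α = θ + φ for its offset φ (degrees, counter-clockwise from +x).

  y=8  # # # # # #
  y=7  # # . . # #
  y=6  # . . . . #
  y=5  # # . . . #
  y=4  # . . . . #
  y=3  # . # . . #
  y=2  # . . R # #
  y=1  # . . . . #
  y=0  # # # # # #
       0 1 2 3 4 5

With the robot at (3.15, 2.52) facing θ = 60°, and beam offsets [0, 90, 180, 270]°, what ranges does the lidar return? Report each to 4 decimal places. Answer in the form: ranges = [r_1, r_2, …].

beam 1: φ=0°, α=60°
  d=(0.5000,0.8660)  start (3,2)  tX=1.7000 tY=0.5543  stride 1/|dx|=2.0000 1/|dy|=1.1547
    cross y-line → (3,3), t=0.5543
    cross x-line → (4,3), t=1.7000
    cross y-line → (4,4), t=1.7090
    cross y-line → (4,5), t=2.8637
    cross x-line → (5,5), t=3.7000 (wall)
  → r_1 = 3.7000
beam 2: φ=90°, α=150°
  d=(-0.8660,0.5000)  start (3,2)  tX=0.1732 tY=0.9600  stride 1/|dx|=1.1547 1/|dy|=2.0000
    cross x-line → (2,2), t=0.1732
    cross y-line → (2,3), t=0.9600 (wall)
  → r_2 = 0.9600
beam 3: φ=180°, α=240°
  d=(-0.5000,-0.8660)  start (3,2)  tX=0.3000 tY=0.6004  stride 1/|dx|=2.0000 1/|dy|=1.1547
    cross x-line → (2,2), t=0.3000
    cross y-line → (2,1), t=0.6004
    cross y-line → (2,0), t=1.7551 (wall)
  → r_3 = 1.7551
beam 4: φ=270°, α=330°
  d=(0.8660,-0.5000)  start (3,2)  tX=0.9815 tY=1.0400  stride 1/|dx|=1.1547 1/|dy|=2.0000
    cross x-line → (4,2), t=0.9815 (wall)
  → r_4 = 0.9815

ranges = [3.7000, 0.9600, 1.7551, 0.9815]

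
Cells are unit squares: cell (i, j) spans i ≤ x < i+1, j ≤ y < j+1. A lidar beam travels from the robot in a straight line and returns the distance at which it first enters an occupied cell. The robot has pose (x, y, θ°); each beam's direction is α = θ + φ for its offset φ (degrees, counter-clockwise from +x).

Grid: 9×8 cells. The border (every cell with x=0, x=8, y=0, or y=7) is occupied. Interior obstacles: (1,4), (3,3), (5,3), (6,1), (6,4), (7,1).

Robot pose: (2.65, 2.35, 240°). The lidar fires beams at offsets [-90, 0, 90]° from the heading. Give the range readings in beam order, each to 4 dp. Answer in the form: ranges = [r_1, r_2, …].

ranges = [1.9053, 1.5588, 2.7000]

beam 1: φ=-90°, α=150°
  direction (-0.8660, 0.5000); cell (2,2); t to first gridline: x 0.7506, y 1.3000 (then +1.1547 / +2.0000)
    (1,2) via x @ 0.7506
    (1,3) via y @ 1.3000
    (0,3) via x @ 1.9053  # hit
  → r_1 = 1.9053
beam 2: φ=0°, α=240°
  direction (-0.5000, -0.8660); cell (2,2); t to first gridline: x 1.3000, y 0.4041 (then +2.0000 / +1.1547)
    (2,1) via y @ 0.4041
    (1,1) via x @ 1.3000
    (1,0) via y @ 1.5588  # hit
  → r_2 = 1.5588
beam 3: φ=90°, α=330°
  direction (0.8660, -0.5000); cell (2,2); t to first gridline: x 0.4041, y 0.7000 (then +1.1547 / +2.0000)
    (3,2) via x @ 0.4041
    (3,1) via y @ 0.7000
    (4,1) via x @ 1.5588
    (4,0) via y @ 2.7000  # hit
  → r_3 = 2.7000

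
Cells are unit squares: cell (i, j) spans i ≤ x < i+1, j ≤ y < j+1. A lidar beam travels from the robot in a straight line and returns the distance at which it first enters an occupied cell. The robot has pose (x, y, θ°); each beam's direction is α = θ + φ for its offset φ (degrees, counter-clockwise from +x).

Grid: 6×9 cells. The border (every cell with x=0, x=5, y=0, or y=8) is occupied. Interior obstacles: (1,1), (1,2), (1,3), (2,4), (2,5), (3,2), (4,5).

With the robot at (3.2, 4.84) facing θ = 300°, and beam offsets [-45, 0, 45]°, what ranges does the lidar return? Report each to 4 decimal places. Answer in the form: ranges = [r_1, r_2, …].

ranges = [0.7727, 3.6000, 1.8635]

beam 1: φ=-45°, α=255°
  direction (-0.2588, -0.9659); cell (3,4); t to first gridline: x 0.7727, y 0.8696 (then +3.8637 / +1.0353)
    (2,4) via x @ 0.7727  # hit
  → r_1 = 0.7727
beam 2: φ=0°, α=300°
  direction (0.5000, -0.8660); cell (3,4); t to first gridline: x 1.6000, y 0.9699 (then +2.0000 / +1.1547)
    (3,3) via y @ 0.9699
    (4,3) via x @ 1.6000
    (4,2) via y @ 2.1246
    (4,1) via y @ 3.2793
    (5,1) via x @ 3.6000  # hit
  → r_2 = 3.6000
beam 3: φ=45°, α=345°
  direction (0.9659, -0.2588); cell (3,4); t to first gridline: x 0.8282, y 3.2455 (then +1.0353 / +3.8637)
    (4,4) via x @ 0.8282
    (5,4) via x @ 1.8635  # hit
  → r_3 = 1.8635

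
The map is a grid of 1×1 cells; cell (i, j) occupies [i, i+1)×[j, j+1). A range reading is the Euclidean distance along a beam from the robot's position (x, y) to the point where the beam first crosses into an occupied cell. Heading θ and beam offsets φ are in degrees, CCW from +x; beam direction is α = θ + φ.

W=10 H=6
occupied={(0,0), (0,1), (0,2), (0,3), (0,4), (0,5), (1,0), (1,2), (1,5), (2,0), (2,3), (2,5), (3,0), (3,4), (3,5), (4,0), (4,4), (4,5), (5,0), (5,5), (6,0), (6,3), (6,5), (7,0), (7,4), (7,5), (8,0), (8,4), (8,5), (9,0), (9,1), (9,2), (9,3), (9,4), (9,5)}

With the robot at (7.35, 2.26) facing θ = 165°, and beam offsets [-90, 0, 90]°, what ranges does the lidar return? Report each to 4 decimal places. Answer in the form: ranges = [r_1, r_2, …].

beam 1: φ=-90°, α=75°
  d=(0.2588,0.9659)  start (7,2)  tX=2.5114 tY=0.7661  stride 1/|dx|=3.8637 1/|dy|=1.0353
    cross y-line → (7,3), t=0.7661
    cross y-line → (7,4), t=1.8014 (wall)
  → r_1 = 1.8014
beam 2: φ=0°, α=165°
  d=(-0.9659,0.2588)  start (7,2)  tX=0.3623 tY=2.8591  stride 1/|dx|=1.0353 1/|dy|=3.8637
    cross x-line → (6,2), t=0.3623
    cross x-line → (5,2), t=1.3976
    cross x-line → (4,2), t=2.4329
    cross y-line → (4,3), t=2.8591
    cross x-line → (3,3), t=3.4682
    cross x-line → (2,3), t=4.5035 (wall)
  → r_2 = 4.5035
beam 3: φ=90°, α=255°
  d=(-0.2588,-0.9659)  start (7,2)  tX=1.3523 tY=0.2692  stride 1/|dx|=3.8637 1/|dy|=1.0353
    cross y-line → (7,1), t=0.2692
    cross y-line → (7,0), t=1.3044 (wall)
  → r_3 = 1.3044

ranges = [1.8014, 4.5035, 1.3044]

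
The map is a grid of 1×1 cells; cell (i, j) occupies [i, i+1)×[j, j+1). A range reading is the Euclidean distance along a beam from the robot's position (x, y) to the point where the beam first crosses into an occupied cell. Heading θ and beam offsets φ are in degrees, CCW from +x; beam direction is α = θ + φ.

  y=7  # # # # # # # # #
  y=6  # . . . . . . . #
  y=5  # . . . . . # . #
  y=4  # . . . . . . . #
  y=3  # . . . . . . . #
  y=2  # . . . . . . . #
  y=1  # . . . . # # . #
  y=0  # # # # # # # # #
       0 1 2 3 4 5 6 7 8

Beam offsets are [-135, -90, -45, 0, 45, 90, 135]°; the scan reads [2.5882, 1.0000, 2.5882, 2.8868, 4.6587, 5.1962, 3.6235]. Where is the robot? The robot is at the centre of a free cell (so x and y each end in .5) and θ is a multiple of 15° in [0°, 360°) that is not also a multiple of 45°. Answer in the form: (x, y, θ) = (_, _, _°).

Enumerate (i+0.5, j+0.5, θ) over the 39 free cells and 16 admissible headings. For each, cast all 7 beams and compare to the given ranges.
  (5.5, 6.5, 240°): beam 1 = 0.5176 ≠ 2.5882 ✗
  (3.5, 5.5, 240°): beam 1 = 1.5529 ≠ 2.5882 ✗
  (2.5, 6.5, 165°): beam 1 = 1.0000 ≠ 2.5882 ✗
  (3.5, 6.5, 165°): beam 1 = 1.0000 ≠ 2.5882 ✗
  …
  (5.5, 4.5, 120°): r_1=2.5882, r_2=1.0000, r_3=2.5882, r_4=2.8868, r_5=4.6587, r_6=5.1962, r_7=3.6235 — all match ✓
Only this pose fits every beam.

(x, y, θ) = (5.5, 4.5, 120°)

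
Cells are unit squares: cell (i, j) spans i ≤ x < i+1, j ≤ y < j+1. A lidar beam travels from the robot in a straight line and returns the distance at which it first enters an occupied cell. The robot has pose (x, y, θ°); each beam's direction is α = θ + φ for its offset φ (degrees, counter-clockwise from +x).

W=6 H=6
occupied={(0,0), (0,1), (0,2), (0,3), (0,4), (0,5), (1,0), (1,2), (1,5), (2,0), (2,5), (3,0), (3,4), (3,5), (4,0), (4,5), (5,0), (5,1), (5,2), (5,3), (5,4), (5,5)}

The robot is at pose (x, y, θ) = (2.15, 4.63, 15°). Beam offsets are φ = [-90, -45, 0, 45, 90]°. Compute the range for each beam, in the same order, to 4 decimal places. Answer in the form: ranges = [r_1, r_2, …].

beam 1: φ=-90°, α=285°
  dir = (cos 285°, sin 285°) = (0.2588, -0.9659); from cell (2,4)
  next x-line at t=3.2841, next y-line at t=0.6522; Δt_x=3.8637, Δt_y=1.0353
    y: enter (2,3) at t=0.6522
    y: enter (2,2) at t=1.6875
    y: enter (2,1) at t=2.7228
    x: enter (3,1) at t=3.2841
    y: enter (3,0) at t=3.7581 ← occupied
  → r_1 = 3.7581
beam 2: φ=-45°, α=330°
  dir = (cos 330°, sin 330°) = (0.8660, -0.5000); from cell (2,4)
  next x-line at t=0.9815, next y-line at t=1.2600; Δt_x=1.1547, Δt_y=2.0000
    x: enter (3,4) at t=0.9815 ← occupied
  → r_2 = 0.9815
beam 3: φ=0°, α=15°
  dir = (cos 15°, sin 15°) = (0.9659, 0.2588); from cell (2,4)
  next x-line at t=0.8800, next y-line at t=1.4296; Δt_x=1.0353, Δt_y=3.8637
    x: enter (3,4) at t=0.8800 ← occupied
  → r_3 = 0.8800
beam 4: φ=45°, α=60°
  dir = (cos 60°, sin 60°) = (0.5000, 0.8660); from cell (2,4)
  next x-line at t=1.7000, next y-line at t=0.4272; Δt_x=2.0000, Δt_y=1.1547
    y: enter (2,5) at t=0.4272 ← occupied
  → r_4 = 0.4272
beam 5: φ=90°, α=105°
  dir = (cos 105°, sin 105°) = (-0.2588, 0.9659); from cell (2,4)
  next x-line at t=0.5796, next y-line at t=0.3831; Δt_x=3.8637, Δt_y=1.0353
    y: enter (2,5) at t=0.3831 ← occupied
  → r_5 = 0.3831

ranges = [3.7581, 0.9815, 0.8800, 0.4272, 0.3831]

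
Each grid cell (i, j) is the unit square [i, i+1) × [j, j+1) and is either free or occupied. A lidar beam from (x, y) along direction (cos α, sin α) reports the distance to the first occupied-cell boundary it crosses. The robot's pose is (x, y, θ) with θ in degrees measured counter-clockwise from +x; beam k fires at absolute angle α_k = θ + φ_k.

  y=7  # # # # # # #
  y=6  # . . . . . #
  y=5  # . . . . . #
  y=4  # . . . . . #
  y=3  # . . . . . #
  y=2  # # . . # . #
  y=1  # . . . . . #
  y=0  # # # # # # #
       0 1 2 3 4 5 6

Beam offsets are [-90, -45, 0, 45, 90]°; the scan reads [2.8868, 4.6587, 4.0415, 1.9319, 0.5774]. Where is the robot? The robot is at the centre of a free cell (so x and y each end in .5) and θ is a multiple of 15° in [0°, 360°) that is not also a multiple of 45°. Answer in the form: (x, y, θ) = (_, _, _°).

(x, y, θ) = (1.5, 3.5, 60°)

The pose lattice has 28·16 = 448 candidates. Test each by forward raycasting.
  (3.5, 4.5, 210°): beam 2 = 2.5882 ≠ 4.6587 ✗
  (3.5, 5.5, 15°): beam 1 = 2.5882 ≠ 2.8868 ✗
  (5.5, 2.5, 255°): beam 1 = 0.5176 ≠ 2.8868 ✗
  (2.5, 3.5, 240°): beam 1 = 1.7321 ≠ 2.8868 ✗
  …
  (1.5, 3.5, 60°): r_1=2.8868, r_2=4.6587, r_3=4.0415, r_4=1.9319, r_5=0.5774 — all match ✓
Only this pose fits every beam.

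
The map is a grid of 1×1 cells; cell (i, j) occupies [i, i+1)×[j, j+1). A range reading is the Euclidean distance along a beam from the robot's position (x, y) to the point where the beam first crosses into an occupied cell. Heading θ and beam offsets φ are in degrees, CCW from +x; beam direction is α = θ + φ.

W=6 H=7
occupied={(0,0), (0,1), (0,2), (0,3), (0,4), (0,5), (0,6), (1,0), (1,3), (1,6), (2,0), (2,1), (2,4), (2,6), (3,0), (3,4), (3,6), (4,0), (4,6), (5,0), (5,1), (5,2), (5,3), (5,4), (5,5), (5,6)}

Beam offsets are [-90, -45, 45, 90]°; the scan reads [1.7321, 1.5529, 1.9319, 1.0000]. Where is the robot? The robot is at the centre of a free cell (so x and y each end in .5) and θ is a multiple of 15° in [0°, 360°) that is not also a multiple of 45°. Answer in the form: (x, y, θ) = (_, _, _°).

(x, y, θ) = (3.5, 2.5, 120°)

The pose lattice has 16·16 = 256 candidates. Test each by forward raycasting.
  (3.5, 5.5, 105°): beam 1 = 1.5529 ≠ 1.7321 ✗
  (3.5, 1.5, 15°): beam 1 = 0.5176 ≠ 1.7321 ✗
  (4.5, 5.5, 255°): beam 1 = 1.9319 ≠ 1.7321 ✗
  (2.5, 5.5, 60°): beam 1 = 1.0000 ≠ 1.7321 ✗
  (3.5, 5.5, 345°): beam 1 = 0.5176 ≠ 1.7321 ✗
  …
  (3.5, 2.5, 120°): r_1=1.7321, r_2=1.5529, r_3=1.9319, r_4=1.0000 — all match ✓
No second candidate reproduces the full scan.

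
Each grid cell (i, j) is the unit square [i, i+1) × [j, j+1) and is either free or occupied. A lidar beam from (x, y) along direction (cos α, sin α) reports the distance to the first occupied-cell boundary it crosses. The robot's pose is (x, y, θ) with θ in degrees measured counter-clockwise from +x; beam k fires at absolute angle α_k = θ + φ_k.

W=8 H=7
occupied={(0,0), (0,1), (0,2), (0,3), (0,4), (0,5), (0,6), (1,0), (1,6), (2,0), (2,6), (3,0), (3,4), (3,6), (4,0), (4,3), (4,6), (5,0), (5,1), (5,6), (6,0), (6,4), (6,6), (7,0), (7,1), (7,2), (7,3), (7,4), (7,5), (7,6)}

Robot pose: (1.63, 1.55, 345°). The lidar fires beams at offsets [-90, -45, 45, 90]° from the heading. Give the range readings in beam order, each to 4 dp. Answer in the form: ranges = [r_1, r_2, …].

beam 1: φ=-90°, α=255°
  cosα=-0.2588 sinα=-0.9659 | (1,1) | tMaxX 2.4341 tMaxY 0.5694 | tΔX 3.8637 tΔY 1.0353
    t=0.5694 [y] (1,0) — stop
  → r_1 = 0.5694
beam 2: φ=-45°, α=300°
  cosα=0.5000 sinα=-0.8660 | (1,1) | tMaxX 0.7400 tMaxY 0.6351 | tΔX 2.0000 tΔY 1.1547
    t=0.6351 [y] (1,0) — stop
  → r_2 = 0.6351
beam 3: φ=45°, α=30°
  cosα=0.8660 sinα=0.5000 | (1,1) | tMaxX 0.4272 tMaxY 0.9000 | tΔX 1.1547 tΔY 2.0000
    t=0.4272 [x] (2,1)
    t=0.9000 [y] (2,2)
    t=1.5819 [x] (3,2)
    t=2.7366 [x] (4,2)
    t=2.9000 [y] (4,3) — stop
  → r_3 = 2.9000
beam 4: φ=90°, α=75°
  cosα=0.2588 sinα=0.9659 | (1,1) | tMaxX 1.4296 tMaxY 0.4659 | tΔX 3.8637 tΔY 1.0353
    t=0.4659 [y] (1,2)
    t=1.4296 [x] (2,2)
    t=1.5012 [y] (2,3)
    t=2.5364 [y] (2,4)
    t=3.5717 [y] (2,5)
    t=4.6070 [y] (2,6) — stop
  → r_4 = 4.6070

ranges = [0.5694, 0.6351, 2.9000, 4.6070]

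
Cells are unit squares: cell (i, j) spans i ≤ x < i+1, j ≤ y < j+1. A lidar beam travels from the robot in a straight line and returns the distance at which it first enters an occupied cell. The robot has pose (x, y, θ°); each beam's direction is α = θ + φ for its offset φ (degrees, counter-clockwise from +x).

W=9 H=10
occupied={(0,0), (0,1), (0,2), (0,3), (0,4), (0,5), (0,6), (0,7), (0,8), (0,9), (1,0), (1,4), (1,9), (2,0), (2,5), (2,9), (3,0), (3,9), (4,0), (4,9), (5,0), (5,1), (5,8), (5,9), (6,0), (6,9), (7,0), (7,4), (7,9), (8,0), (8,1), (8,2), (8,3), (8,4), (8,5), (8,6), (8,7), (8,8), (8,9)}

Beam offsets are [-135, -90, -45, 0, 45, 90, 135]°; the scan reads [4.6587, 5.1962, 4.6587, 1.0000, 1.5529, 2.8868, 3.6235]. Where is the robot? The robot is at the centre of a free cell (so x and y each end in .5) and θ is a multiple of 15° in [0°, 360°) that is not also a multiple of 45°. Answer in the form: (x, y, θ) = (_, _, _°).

(x, y, θ) = (3.5, 4.5, 120°)

Candidates: 51 free-cell centres × 16 headings = 816 poses. Raycast each; keep the one whose scan matches to 4 dp.
  (1.5, 2.5, 105°): beam 1 = 3.0000 ≠ 4.6587 ✗
  (4.5, 5.5, 150°): beam 1 = 3.6235 ≠ 4.6587 ✗
  (1.5, 2.5, 300°): beam 1 = 0.5176 ≠ 4.6587 ✗
  …
  (3.5, 4.5, 120°): r_1=4.6587, r_2=5.1962, r_3=4.6587, r_4=1.0000, r_5=1.5529, r_6=2.8868, r_7=3.6235 — all match ✓
Unique over the lattice → pose = (3.5, 4.5, 120°).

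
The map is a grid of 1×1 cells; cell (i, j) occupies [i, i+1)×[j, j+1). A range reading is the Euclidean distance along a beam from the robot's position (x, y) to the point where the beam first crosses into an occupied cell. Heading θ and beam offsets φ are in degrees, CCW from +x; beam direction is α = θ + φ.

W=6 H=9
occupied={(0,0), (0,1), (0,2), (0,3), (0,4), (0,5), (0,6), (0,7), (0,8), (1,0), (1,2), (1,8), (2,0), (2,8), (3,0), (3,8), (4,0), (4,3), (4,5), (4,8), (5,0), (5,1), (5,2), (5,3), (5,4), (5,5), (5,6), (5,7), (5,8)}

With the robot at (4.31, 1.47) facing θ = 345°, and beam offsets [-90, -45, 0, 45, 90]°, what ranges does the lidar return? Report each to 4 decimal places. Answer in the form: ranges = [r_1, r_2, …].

beam 1: φ=-90°, α=255°
  direction (-0.2588, -0.9659); cell (4,1); t to first gridline: x 1.1977, y 0.4866 (then +3.8637 / +1.0353)
    (4,0) via y @ 0.4866  # hit
  → r_1 = 0.4866
beam 2: φ=-45°, α=300°
  direction (0.5000, -0.8660); cell (4,1); t to first gridline: x 1.3800, y 0.5427 (then +2.0000 / +1.1547)
    (4,0) via y @ 0.5427  # hit
  → r_2 = 0.5427
beam 3: φ=0°, α=345°
  direction (0.9659, -0.2588); cell (4,1); t to first gridline: x 0.7143, y 1.8159 (then +1.0353 / +3.8637)
    (5,1) via x @ 0.7143  # hit
  → r_3 = 0.7143
beam 4: φ=45°, α=30°
  direction (0.8660, 0.5000); cell (4,1); t to first gridline: x 0.7967, y 1.0600 (then +1.1547 / +2.0000)
    (5,1) via x @ 0.7967  # hit
  → r_4 = 0.7967
beam 5: φ=90°, α=75°
  direction (0.2588, 0.9659); cell (4,1); t to first gridline: x 2.6660, y 0.5487 (then +3.8637 / +1.0353)
    (4,2) via y @ 0.5487
    (4,3) via y @ 1.5840  # hit
  → r_5 = 1.5840

ranges = [0.4866, 0.5427, 0.7143, 0.7967, 1.5840]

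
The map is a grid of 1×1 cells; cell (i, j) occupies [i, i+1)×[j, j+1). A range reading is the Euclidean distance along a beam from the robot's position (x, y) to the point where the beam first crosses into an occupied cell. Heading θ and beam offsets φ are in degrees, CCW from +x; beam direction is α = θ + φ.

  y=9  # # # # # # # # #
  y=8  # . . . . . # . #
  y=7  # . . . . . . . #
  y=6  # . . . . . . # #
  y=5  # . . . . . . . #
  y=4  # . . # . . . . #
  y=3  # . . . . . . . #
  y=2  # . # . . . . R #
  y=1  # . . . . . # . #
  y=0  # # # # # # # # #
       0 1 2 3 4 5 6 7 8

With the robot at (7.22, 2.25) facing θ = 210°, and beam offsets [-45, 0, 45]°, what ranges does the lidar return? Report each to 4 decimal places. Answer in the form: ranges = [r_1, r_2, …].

ranges = [6.4394, 0.5000, 0.8500]

beam 1: φ=-45°, α=165°
  cosα=-0.9659 sinα=0.2588 | (7,2) | tMaxX 0.2278 tMaxY 2.8978 | tΔX 1.0353 tΔY 3.8637
    t=0.2278 [x] (6,2)
    t=1.2630 [x] (5,2)
    t=2.2983 [x] (4,2)
    t=2.8978 [y] (4,3)
    t=3.3336 [x] (3,3)
    t=4.3689 [x] (2,3)
    t=5.4041 [x] (1,3)
    t=6.4394 [x] (0,3) — stop
  → r_1 = 6.4394
beam 2: φ=0°, α=210°
  cosα=-0.8660 sinα=-0.5000 | (7,2) | tMaxX 0.2540 tMaxY 0.5000 | tΔX 1.1547 tΔY 2.0000
    t=0.2540 [x] (6,2)
    t=0.5000 [y] (6,1) — stop
  → r_2 = 0.5000
beam 3: φ=45°, α=255°
  cosα=-0.2588 sinα=-0.9659 | (7,2) | tMaxX 0.8500 tMaxY 0.2588 | tΔX 3.8637 tΔY 1.0353
    t=0.2588 [y] (7,1)
    t=0.8500 [x] (6,1) — stop
  → r_3 = 0.8500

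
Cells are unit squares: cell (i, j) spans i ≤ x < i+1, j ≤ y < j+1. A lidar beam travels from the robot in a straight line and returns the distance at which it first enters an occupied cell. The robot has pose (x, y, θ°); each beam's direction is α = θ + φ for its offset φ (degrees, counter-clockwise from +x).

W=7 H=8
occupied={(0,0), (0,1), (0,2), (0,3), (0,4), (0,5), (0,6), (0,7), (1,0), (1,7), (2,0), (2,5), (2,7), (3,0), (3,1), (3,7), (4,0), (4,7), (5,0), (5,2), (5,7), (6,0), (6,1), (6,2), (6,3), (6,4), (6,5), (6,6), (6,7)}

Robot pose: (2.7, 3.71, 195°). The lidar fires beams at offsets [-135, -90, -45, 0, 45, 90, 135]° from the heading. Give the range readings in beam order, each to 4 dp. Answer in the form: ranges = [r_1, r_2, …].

ranges = [3.7990, 1.3355, 1.9630, 1.7600, 3.1292, 1.7703, 2.6558]

beam 1: φ=-135°, α=60°
  direction (0.5000, 0.8660); cell (2,3); t to first gridline: x 0.6000, y 0.3349 (then +2.0000 / +1.1547)
    (2,4) via y @ 0.3349
    (3,4) via x @ 0.6000
    (3,5) via y @ 1.4896
    (4,5) via x @ 2.6000
    (4,6) via y @ 2.6443
    (4,7) via y @ 3.7990  # hit
  → r_1 = 3.7990
beam 2: φ=-90°, α=105°
  direction (-0.2588, 0.9659); cell (2,3); t to first gridline: x 2.7046, y 0.3002 (then +3.8637 / +1.0353)
    (2,4) via y @ 0.3002
    (2,5) via y @ 1.3355  # hit
  → r_2 = 1.3355
beam 3: φ=-45°, α=150°
  direction (-0.8660, 0.5000); cell (2,3); t to first gridline: x 0.8083, y 0.5800 (then +1.1547 / +2.0000)
    (2,4) via y @ 0.5800
    (1,4) via x @ 0.8083
    (0,4) via x @ 1.9630  # hit
  → r_3 = 1.9630
beam 4: φ=0°, α=195°
  direction (-0.9659, -0.2588); cell (2,3); t to first gridline: x 0.7247, y 2.7432 (then +1.0353 / +3.8637)
    (1,3) via x @ 0.7247
    (0,3) via x @ 1.7600  # hit
  → r_4 = 1.7600
beam 5: φ=45°, α=240°
  direction (-0.5000, -0.8660); cell (2,3); t to first gridline: x 1.4000, y 0.8198 (then +2.0000 / +1.1547)
    (2,2) via y @ 0.8198
    (1,2) via x @ 1.4000
    (1,1) via y @ 1.9745
    (1,0) via y @ 3.1292  # hit
  → r_5 = 3.1292
beam 6: φ=90°, α=285°
  direction (0.2588, -0.9659); cell (2,3); t to first gridline: x 1.1591, y 0.7350 (then +3.8637 / +1.0353)
    (2,2) via y @ 0.7350
    (3,2) via x @ 1.1591
    (3,1) via y @ 1.7703  # hit
  → r_6 = 1.7703
beam 7: φ=135°, α=330°
  direction (0.8660, -0.5000); cell (2,3); t to first gridline: x 0.3464, y 1.4200 (then +1.1547 / +2.0000)
    (3,3) via x @ 0.3464
    (3,2) via y @ 1.4200
    (4,2) via x @ 1.5011
    (5,2) via x @ 2.6558  # hit
  → r_7 = 2.6558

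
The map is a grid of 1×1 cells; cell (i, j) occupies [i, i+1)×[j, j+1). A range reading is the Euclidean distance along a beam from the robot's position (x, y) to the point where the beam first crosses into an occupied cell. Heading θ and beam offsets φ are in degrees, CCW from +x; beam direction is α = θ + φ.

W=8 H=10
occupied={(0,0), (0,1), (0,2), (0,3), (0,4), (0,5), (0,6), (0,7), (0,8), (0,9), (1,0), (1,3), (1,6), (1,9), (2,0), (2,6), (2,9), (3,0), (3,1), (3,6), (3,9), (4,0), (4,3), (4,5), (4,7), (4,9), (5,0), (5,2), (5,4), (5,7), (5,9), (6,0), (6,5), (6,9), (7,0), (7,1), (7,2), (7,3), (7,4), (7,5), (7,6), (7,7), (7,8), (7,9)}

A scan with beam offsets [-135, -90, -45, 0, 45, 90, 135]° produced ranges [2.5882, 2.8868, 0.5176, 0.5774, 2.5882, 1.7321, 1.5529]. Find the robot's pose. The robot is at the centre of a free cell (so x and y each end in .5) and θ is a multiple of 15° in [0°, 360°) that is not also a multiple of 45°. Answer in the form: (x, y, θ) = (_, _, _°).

(x, y, θ) = (2.5, 3.5, 210°)

Candidates: 36 free-cell centres × 16 headings = 576 poses. Raycast each; keep the one whose scan matches to 4 dp.
  (6.5, 7.5, 15°): beam 1 = 2.8868 ≠ 2.5882 ✗
  (1.5, 4.5, 285°): beam 1 = 0.5774 ≠ 2.5882 ✗
  (5.5, 3.5, 60°): beam 1 = 0.5176 ≠ 2.5882 ✗
  (2.5, 8.5, 330°): beam 1 = 1.5529 ≠ 2.5882 ✗
  …
  (2.5, 3.5, 210°): r_1=2.5882, r_2=2.8868, r_3=0.5176, r_4=0.5774, r_5=2.5882, r_6=1.7321, r_7=1.5529 — all match ✓
Only this pose fits every beam.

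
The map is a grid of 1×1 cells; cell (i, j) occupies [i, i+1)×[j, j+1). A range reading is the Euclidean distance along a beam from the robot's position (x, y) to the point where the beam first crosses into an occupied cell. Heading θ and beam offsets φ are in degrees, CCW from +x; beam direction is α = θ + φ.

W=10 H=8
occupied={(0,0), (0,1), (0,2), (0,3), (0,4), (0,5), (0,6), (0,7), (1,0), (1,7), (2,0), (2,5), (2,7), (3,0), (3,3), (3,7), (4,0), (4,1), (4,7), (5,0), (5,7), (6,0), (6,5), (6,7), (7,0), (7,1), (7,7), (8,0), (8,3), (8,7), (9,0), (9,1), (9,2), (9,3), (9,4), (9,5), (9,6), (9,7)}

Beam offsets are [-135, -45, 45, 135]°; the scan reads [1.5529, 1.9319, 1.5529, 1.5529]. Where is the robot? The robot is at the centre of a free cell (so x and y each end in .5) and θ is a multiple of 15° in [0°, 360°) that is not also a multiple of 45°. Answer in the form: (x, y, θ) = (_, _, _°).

Candidates: 42 free-cell centres × 16 headings = 672 poses. Raycast each; keep the one whose scan matches to 4 dp.
  (2.5, 6.5, 15°): beam 1 = 0.5774 ≠ 1.5529 ✗
  (5.5, 3.5, 210°): beam 1 = 1.9319 ≠ 1.5529 ✗
  (6.5, 6.5, 30°): beam 1 = 0.5176 ≠ 1.5529 ✗
  (7.5, 3.5, 120°): beam 1 = 0.5176 ≠ 1.5529 ✗
  …
  (4.5, 5.5, 300°): r_1=1.5529, r_2=1.9319, r_3=1.5529, r_4=1.5529 — all match ✓
Only this pose fits every beam.

(x, y, θ) = (4.5, 5.5, 300°)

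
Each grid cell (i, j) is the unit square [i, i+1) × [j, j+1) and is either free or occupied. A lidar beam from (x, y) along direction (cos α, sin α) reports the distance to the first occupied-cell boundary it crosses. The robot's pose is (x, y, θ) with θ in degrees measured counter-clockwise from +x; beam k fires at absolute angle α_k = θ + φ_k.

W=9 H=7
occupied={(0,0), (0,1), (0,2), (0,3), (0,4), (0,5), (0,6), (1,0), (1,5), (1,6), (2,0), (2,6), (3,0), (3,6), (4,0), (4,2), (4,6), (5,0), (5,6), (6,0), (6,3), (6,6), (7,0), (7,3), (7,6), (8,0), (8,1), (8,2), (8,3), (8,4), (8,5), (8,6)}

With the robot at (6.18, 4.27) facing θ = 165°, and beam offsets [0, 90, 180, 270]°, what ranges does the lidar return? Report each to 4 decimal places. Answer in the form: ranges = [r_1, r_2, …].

ranges = [4.3275, 0.2795, 1.0432, 1.7910]

beam 1: φ=0°, α=165°
  cosα=-0.9659 sinα=0.2588 | (6,4) | tMaxX 0.1863 tMaxY 2.8205 | tΔX 1.0353 tΔY 3.8637
    t=0.1863 [x] (5,4)
    t=1.2216 [x] (4,4)
    t=2.2569 [x] (3,4)
    t=2.8205 [y] (3,5)
    t=3.2922 [x] (2,5)
    t=4.3275 [x] (1,5) — stop
  → r_1 = 4.3275
beam 2: φ=90°, α=255°
  cosα=-0.2588 sinα=-0.9659 | (6,4) | tMaxX 0.6955 tMaxY 0.2795 | tΔX 3.8637 tΔY 1.0353
    t=0.2795 [y] (6,3) — stop
  → r_2 = 0.2795
beam 3: φ=180°, α=345°
  cosα=0.9659 sinα=-0.2588 | (6,4) | tMaxX 0.8489 tMaxY 1.0432 | tΔX 1.0353 tΔY 3.8637
    t=0.8489 [x] (7,4)
    t=1.0432 [y] (7,3) — stop
  → r_3 = 1.0432
beam 4: φ=270°, α=75°
  cosα=0.2588 sinα=0.9659 | (6,4) | tMaxX 3.1682 tMaxY 0.7558 | tΔX 3.8637 tΔY 1.0353
    t=0.7558 [y] (6,5)
    t=1.7910 [y] (6,6) — stop
  → r_4 = 1.7910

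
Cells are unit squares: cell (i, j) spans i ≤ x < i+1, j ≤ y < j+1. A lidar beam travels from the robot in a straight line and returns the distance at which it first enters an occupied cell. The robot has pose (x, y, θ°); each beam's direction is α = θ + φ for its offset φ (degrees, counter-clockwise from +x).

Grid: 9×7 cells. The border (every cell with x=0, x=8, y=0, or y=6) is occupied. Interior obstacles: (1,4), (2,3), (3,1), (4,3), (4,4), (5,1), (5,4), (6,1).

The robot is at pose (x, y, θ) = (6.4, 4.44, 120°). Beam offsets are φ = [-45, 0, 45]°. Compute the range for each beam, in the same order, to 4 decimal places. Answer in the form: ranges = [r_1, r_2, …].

beam 1: φ=-45°, α=75°
  d=(0.2588,0.9659)  start (6,4)  tX=2.3182 tY=0.5798  stride 1/|dx|=3.8637 1/|dy|=1.0353
    cross y-line → (6,5), t=0.5798
    cross y-line → (6,6), t=1.6150 (wall)
  → r_1 = 1.6150
beam 2: φ=0°, α=120°
  d=(-0.5000,0.8660)  start (6,4)  tX=0.8000 tY=0.6466  stride 1/|dx|=2.0000 1/|dy|=1.1547
    cross y-line → (6,5), t=0.6466
    cross x-line → (5,5), t=0.8000
    cross y-line → (5,6), t=1.8013 (wall)
  → r_2 = 1.8013
beam 3: φ=45°, α=165°
  d=(-0.9659,0.2588)  start (6,4)  tX=0.4141 tY=2.1637  stride 1/|dx|=1.0353 1/|dy|=3.8637
    cross x-line → (5,4), t=0.4141 (wall)
  → r_3 = 0.4141

ranges = [1.6150, 1.8013, 0.4141]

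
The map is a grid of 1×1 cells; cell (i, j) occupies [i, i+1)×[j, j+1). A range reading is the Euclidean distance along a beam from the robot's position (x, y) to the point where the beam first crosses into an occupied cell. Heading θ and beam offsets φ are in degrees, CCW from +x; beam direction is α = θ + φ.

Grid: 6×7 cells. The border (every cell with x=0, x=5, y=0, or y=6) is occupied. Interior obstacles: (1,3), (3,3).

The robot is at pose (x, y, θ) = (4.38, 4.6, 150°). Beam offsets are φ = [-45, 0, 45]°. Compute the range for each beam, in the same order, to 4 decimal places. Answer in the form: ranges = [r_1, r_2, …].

beam 1: φ=-45°, α=105°
  d=(-0.2588,0.9659)  start (4,4)  tX=1.4682 tY=0.4141  stride 1/|dx|=3.8637 1/|dy|=1.0353
    cross y-line → (4,5), t=0.4141
    cross y-line → (4,6), t=1.4494 (wall)
  → r_1 = 1.4494
beam 2: φ=0°, α=150°
  d=(-0.8660,0.5000)  start (4,4)  tX=0.4388 tY=0.8000  stride 1/|dx|=1.1547 1/|dy|=2.0000
    cross x-line → (3,4), t=0.4388
    cross y-line → (3,5), t=0.8000
    cross x-line → (2,5), t=1.5935
    cross x-line → (1,5), t=2.7482
    cross y-line → (1,6), t=2.8000 (wall)
  → r_2 = 2.8000
beam 3: φ=45°, α=195°
  d=(-0.9659,-0.2588)  start (4,4)  tX=0.3934 tY=2.3182  stride 1/|dx|=1.0353 1/|dy|=3.8637
    cross x-line → (3,4), t=0.3934
    cross x-line → (2,4), t=1.4287
    cross y-line → (2,3), t=2.3182
    cross x-line → (1,3), t=2.4640 (wall)
  → r_3 = 2.4640

ranges = [1.4494, 2.8000, 2.4640]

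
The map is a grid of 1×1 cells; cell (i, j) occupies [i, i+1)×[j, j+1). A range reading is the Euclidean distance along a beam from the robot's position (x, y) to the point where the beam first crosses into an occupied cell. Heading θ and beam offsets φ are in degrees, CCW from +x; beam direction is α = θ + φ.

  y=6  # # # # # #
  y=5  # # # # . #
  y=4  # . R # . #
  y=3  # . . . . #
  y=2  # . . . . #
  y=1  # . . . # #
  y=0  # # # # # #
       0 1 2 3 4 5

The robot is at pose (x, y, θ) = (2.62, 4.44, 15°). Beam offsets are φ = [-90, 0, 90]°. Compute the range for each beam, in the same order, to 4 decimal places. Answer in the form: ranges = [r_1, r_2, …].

beam 1: φ=-90°, α=285°
  direction (0.2588, -0.9659); cell (2,4); t to first gridline: x 1.4682, y 0.4555 (then +3.8637 / +1.0353)
    (2,3) via y @ 0.4555
    (3,3) via x @ 1.4682
    (3,2) via y @ 1.4908
    (3,1) via y @ 2.5261
    (3,0) via y @ 3.5614  # hit
  → r_1 = 3.5614
beam 2: φ=0°, α=15°
  direction (0.9659, 0.2588); cell (2,4); t to first gridline: x 0.3934, y 2.1637 (then +1.0353 / +3.8637)
    (3,4) via x @ 0.3934  # hit
  → r_2 = 0.3934
beam 3: φ=90°, α=105°
  direction (-0.2588, 0.9659); cell (2,4); t to first gridline: x 2.3955, y 0.5798 (then +3.8637 / +1.0353)
    (2,5) via y @ 0.5798  # hit
  → r_3 = 0.5798

ranges = [3.5614, 0.3934, 0.5798]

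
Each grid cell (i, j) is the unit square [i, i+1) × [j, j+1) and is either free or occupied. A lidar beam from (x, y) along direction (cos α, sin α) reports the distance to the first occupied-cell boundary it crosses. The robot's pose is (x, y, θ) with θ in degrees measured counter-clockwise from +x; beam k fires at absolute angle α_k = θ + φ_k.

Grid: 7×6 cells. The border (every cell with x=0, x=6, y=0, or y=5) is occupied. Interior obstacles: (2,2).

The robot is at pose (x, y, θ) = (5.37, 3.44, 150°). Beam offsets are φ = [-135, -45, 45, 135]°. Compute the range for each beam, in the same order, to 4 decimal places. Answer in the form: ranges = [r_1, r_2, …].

beam 1: φ=-135°, α=15°
  direction (0.9659, 0.2588); cell (5,3); t to first gridline: x 0.6522, y 2.1637 (then +1.0353 / +3.8637)
    (6,3) via x @ 0.6522  # hit
  → r_1 = 0.6522
beam 2: φ=-45°, α=105°
  direction (-0.2588, 0.9659); cell (5,3); t to first gridline: x 1.4296, y 0.5798 (then +3.8637 / +1.0353)
    (5,4) via y @ 0.5798
    (4,4) via x @ 1.4296
    (4,5) via y @ 1.6150  # hit
  → r_2 = 1.6150
beam 3: φ=45°, α=195°
  direction (-0.9659, -0.2588); cell (5,3); t to first gridline: x 0.3831, y 1.7000 (then +1.0353 / +3.8637)
    (4,3) via x @ 0.3831
    (3,3) via x @ 1.4183
    (3,2) via y @ 1.7000
    (2,2) via x @ 2.4536  # hit
  → r_3 = 2.4536
beam 4: φ=135°, α=285°
  direction (0.2588, -0.9659); cell (5,3); t to first gridline: x 2.4341, y 0.4555 (then +3.8637 / +1.0353)
    (5,2) via y @ 0.4555
    (5,1) via y @ 1.4908
    (6,1) via x @ 2.4341  # hit
  → r_4 = 2.4341

ranges = [0.6522, 1.6150, 2.4536, 2.4341]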